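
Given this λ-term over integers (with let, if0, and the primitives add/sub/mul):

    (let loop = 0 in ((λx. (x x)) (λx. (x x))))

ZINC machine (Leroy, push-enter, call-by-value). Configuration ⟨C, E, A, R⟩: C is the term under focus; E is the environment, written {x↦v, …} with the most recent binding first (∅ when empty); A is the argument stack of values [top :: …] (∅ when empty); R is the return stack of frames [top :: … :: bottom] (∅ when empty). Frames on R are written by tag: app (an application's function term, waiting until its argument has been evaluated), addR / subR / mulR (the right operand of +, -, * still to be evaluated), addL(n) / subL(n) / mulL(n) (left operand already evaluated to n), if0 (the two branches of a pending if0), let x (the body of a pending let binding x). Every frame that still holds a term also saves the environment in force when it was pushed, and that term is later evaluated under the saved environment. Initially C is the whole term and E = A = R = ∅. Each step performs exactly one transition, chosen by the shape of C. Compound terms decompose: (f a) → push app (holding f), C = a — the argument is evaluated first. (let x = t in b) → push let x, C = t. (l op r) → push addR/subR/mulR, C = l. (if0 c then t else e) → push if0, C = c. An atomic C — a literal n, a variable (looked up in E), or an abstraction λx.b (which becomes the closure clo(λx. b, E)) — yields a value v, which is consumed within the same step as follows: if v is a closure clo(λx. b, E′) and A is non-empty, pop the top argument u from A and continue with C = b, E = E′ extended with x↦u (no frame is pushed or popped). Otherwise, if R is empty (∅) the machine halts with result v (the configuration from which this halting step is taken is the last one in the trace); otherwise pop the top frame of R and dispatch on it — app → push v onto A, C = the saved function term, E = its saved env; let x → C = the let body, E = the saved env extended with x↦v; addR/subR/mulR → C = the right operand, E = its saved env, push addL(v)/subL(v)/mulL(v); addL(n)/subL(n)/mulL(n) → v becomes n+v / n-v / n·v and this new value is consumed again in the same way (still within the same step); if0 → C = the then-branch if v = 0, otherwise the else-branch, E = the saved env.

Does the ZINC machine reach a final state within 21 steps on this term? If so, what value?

Answer: DIVERGES (no final state within 21 steps)

Machine steps:
0. ⟨C=(let loop = 0 in ((λx. (x x)) (λx. (x x)))); E=∅; A=∅; R=∅⟩
1. ⟨C=0; E=∅; A=∅; R=[let loop]⟩
2. ⟨C=((λx. (x x)) (λx. (x x))); E={loop↦0}; A=∅; R=∅⟩
3. ⟨C=(λx. (x x)); E={loop↦0}; A=∅; R=[app]⟩
4. ⟨C=(λx. (x x)); E={loop↦0}; A=[clo(λx. (x x), {loop↦0})]; R=∅⟩
5. ⟨C=(x x); E={x↦clo(λx. (x x), {loop↦0}), loop↦0}; A=∅; R=∅⟩
6. ⟨C=x; E={x↦clo(λx. (x x), {loop↦0}), loop↦0}; A=∅; R=[app]⟩
7. ⟨C=x; E={x↦clo(λx. (x x), {loop↦0}), loop↦0}; A=[clo(λx. (x x), {loop↦0})]; R=∅⟩
… configuration repeats with period 3 (steps 5–7 recur indefinitely) …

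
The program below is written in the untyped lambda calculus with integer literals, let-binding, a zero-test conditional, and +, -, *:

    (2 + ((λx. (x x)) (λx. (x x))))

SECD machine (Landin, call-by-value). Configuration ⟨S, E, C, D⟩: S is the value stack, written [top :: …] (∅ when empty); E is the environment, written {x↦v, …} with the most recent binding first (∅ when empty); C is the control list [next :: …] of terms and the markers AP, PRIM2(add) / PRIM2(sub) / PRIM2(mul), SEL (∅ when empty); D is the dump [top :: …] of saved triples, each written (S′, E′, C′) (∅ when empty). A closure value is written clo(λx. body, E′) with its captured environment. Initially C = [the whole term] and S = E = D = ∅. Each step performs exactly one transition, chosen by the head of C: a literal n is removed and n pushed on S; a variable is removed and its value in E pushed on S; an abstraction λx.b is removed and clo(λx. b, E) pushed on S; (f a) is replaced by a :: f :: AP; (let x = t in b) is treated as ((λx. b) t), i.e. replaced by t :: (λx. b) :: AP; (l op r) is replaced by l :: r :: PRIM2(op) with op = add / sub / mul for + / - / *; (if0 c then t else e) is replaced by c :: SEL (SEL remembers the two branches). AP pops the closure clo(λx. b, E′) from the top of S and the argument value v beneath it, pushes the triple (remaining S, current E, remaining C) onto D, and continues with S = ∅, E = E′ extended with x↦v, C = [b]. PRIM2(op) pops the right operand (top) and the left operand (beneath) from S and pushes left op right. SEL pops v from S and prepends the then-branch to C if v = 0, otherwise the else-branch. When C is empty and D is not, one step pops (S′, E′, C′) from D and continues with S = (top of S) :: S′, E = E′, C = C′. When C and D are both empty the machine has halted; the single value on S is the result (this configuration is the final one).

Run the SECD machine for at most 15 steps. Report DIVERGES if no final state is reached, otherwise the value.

Answer: DIVERGES (no final state within 15 steps)

Derivation:
[0] <S=∅, E=∅, C=[(2 + ((λx. (x x)) (λx. (x x))))], D=∅>
[1] <S=∅, E=∅, C=[2 :: ((λx. (x x)) (λx. (x x))) :: PRIM2(add)], D=∅>
[2] <S=[2], E=∅, C=[((λx. (x x)) (λx. (x x))) :: PRIM2(add)], D=∅>
[3] <S=[2], E=∅, C=[(λx. (x x)) :: (λx. (x x)) :: AP :: PRIM2(add)], D=∅>
[4] <S=[clo(λx. (x x), ∅) :: 2], E=∅, C=[(λx. (x x)) :: AP :: PRIM2(add)], D=∅>
[5] <S=[clo(λx. (x x), ∅) :: clo(λx. (x x), ∅) :: 2], E=∅, C=[AP :: PRIM2(add)], D=∅>
[6] <S=∅, E={x↦clo(λx. (x x), ∅)}, C=[(x x)], D=[([2], ∅, [PRIM2(add)])]>
[7] <S=∅, E={x↦clo(λx. (x x), ∅)}, C=[x :: x :: AP], D=[([2], ∅, [PRIM2(add)])]>
[8] <S=[clo(λx. (x x), ∅)], E={x↦clo(λx. (x x), ∅)}, C=[x :: AP], D=[([2], ∅, [PRIM2(add)])]>
[9] <S=[clo(λx. (x x), ∅) :: clo(λx. (x x), ∅)], E={x↦clo(λx. (x x), ∅)}, C=[AP], D=[([2], ∅, [PRIM2(add)])]>
[10] <S=∅, E={x↦clo(λx. (x x), ∅)}, C=[(x x)], D=[(∅, {x↦clo(λx. (x x), ∅)}, ∅) :: ([2], ∅, [PRIM2(add)])]>
[11] <S=∅, E={x↦clo(λx. (x x), ∅)}, C=[x :: x :: AP], D=[(∅, {x↦clo(λx. (x x), ∅)}, ∅) :: ([2], ∅, [PRIM2(add)])]>
[12] <S=[clo(λx. (x x), ∅)], E={x↦clo(λx. (x x), ∅)}, C=[x :: AP], D=[(∅, {x↦clo(λx. (x x), ∅)}, ∅) :: ([2], ∅, [PRIM2(add)])]>
[13] <S=[clo(λx. (x x), ∅) :: clo(λx. (x x), ∅)], E={x↦clo(λx. (x x), ∅)}, C=[AP], D=[(∅, {x↦clo(λx. (x x), ∅)}, ∅) :: ([2], ∅, [PRIM2(add)])]>
[14] <S=∅, E={x↦clo(λx. (x x), ∅)}, C=[(x x)], D=[(∅, {x↦clo(λx. (x x), ∅)}, ∅) :: (∅, {x↦clo(λx. (x x), ∅)}, ∅) :: ([2], ∅, [PRIM2(add)])]>
[15] <S=∅, E={x↦clo(λx. (x x), ∅)}, C=[x :: x :: AP], D=[(∅, {x↦clo(λx. (x x), ∅)}, ∅) :: (∅, {x↦clo(λx. (x x), ∅)}, ∅) :: ([2], ∅, [PRIM2(add)])]>
→ 15 transitions taken and the configuration is still not final: no result within 15 steps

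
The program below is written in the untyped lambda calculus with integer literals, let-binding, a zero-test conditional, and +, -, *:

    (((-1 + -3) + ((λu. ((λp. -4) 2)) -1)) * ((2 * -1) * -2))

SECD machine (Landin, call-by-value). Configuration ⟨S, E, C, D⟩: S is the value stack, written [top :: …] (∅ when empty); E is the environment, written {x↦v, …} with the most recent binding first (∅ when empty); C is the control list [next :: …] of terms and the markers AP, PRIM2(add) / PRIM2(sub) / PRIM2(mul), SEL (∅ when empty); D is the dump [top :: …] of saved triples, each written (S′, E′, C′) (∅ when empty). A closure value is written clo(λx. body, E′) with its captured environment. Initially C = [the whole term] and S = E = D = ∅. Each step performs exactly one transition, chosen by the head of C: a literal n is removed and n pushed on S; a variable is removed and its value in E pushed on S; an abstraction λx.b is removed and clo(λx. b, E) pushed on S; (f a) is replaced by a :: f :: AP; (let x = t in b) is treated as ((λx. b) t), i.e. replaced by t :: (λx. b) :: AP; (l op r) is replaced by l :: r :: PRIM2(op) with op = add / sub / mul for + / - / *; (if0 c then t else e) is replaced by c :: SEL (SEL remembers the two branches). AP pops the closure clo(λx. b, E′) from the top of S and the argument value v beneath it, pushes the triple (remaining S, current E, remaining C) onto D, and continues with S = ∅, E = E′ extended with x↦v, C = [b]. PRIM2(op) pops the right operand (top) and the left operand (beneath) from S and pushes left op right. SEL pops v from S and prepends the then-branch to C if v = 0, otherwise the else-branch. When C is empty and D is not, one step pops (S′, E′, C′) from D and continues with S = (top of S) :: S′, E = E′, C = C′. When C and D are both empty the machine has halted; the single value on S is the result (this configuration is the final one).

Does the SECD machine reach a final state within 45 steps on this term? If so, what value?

0. [S=∅ | E=∅ | C=[(((-1 + -3) + ((λu. ((λp. -4) 2)) -1)) * ((2 * -1) * -2))] | D=∅]
1. [S=∅ | E=∅ | C=[((-1 + -3) + ((λu. ((λp. -4) 2)) -1)) :: ((2 * -1) * -2) :: PRIM2(mul)] | D=∅]
2. [S=∅ | E=∅ | C=[(-1 + -3) :: ((λu. ((λp. -4) 2)) -1) :: PRIM2(add) :: ((2 * -1) * -2) :: PRIM2(mul)] | D=∅]
3. [S=∅ | E=∅ | C=[-1 :: -3 :: PRIM2(add) :: ((λu. ((λp. -4) 2)) -1) :: PRIM2(add) :: ((2 * -1) * -2) :: PRIM2(mul)] | D=∅]
4. [S=[-1] | E=∅ | C=[-3 :: PRIM2(add) :: ((λu. ((λp. -4) 2)) -1) :: PRIM2(add) :: ((2 * -1) * -2) :: PRIM2(mul)] | D=∅]
5. [S=[-3 :: -1] | E=∅ | C=[PRIM2(add) :: ((λu. ((λp. -4) 2)) -1) :: PRIM2(add) :: ((2 * -1) * -2) :: PRIM2(mul)] | D=∅]
6. [S=[-4] | E=∅ | C=[((λu. ((λp. -4) 2)) -1) :: PRIM2(add) :: ((2 * -1) * -2) :: PRIM2(mul)] | D=∅]
7. [S=[-4] | E=∅ | C=[-1 :: (λu. ((λp. -4) 2)) :: AP :: PRIM2(add) :: ((2 * -1) * -2) :: PRIM2(mul)] | D=∅]
8. [S=[-1 :: -4] | E=∅ | C=[(λu. ((λp. -4) 2)) :: AP :: PRIM2(add) :: ((2 * -1) * -2) :: PRIM2(mul)] | D=∅]
9. [S=[clo(λu. ((λp. -4) 2), ∅) :: -1 :: -4] | E=∅ | C=[AP :: PRIM2(add) :: ((2 * -1) * -2) :: PRIM2(mul)] | D=∅]
10. [S=∅ | E={u↦-1} | C=[((λp. -4) 2)] | D=[([-4], ∅, [PRIM2(add) :: ((2 * -1) * -2) :: PRIM2(mul)])]]
11. [S=∅ | E={u↦-1} | C=[2 :: (λp. -4) :: AP] | D=[([-4], ∅, [PRIM2(add) :: ((2 * -1) * -2) :: PRIM2(mul)])]]
12. [S=[2] | E={u↦-1} | C=[(λp. -4) :: AP] | D=[([-4], ∅, [PRIM2(add) :: ((2 * -1) * -2) :: PRIM2(mul)])]]
13. [S=[clo(λp. -4, {u↦-1}) :: 2] | E={u↦-1} | C=[AP] | D=[([-4], ∅, [PRIM2(add) :: ((2 * -1) * -2) :: PRIM2(mul)])]]
14. [S=∅ | E={p↦2, u↦-1} | C=[-4] | D=[(∅, {u↦-1}, ∅) :: ([-4], ∅, [PRIM2(add) :: ((2 * -1) * -2) :: PRIM2(mul)])]]
15. [S=[-4] | E={p↦2, u↦-1} | C=∅ | D=[(∅, {u↦-1}, ∅) :: ([-4], ∅, [PRIM2(add) :: ((2 * -1) * -2) :: PRIM2(mul)])]]
16. [S=[-4] | E={u↦-1} | C=∅ | D=[([-4], ∅, [PRIM2(add) :: ((2 * -1) * -2) :: PRIM2(mul)])]]
17. [S=[-4 :: -4] | E=∅ | C=[PRIM2(add) :: ((2 * -1) * -2) :: PRIM2(mul)] | D=∅]
18. [S=[-8] | E=∅ | C=[((2 * -1) * -2) :: PRIM2(mul)] | D=∅]
19. [S=[-8] | E=∅ | C=[(2 * -1) :: -2 :: PRIM2(mul) :: PRIM2(mul)] | D=∅]
20. [S=[-8] | E=∅ | C=[2 :: -1 :: PRIM2(mul) :: -2 :: PRIM2(mul) :: PRIM2(mul)] | D=∅]
21. [S=[2 :: -8] | E=∅ | C=[-1 :: PRIM2(mul) :: -2 :: PRIM2(mul) :: PRIM2(mul)] | D=∅]
22. [S=[-1 :: 2 :: -8] | E=∅ | C=[PRIM2(mul) :: -2 :: PRIM2(mul) :: PRIM2(mul)] | D=∅]
23. [S=[-2 :: -8] | E=∅ | C=[-2 :: PRIM2(mul) :: PRIM2(mul)] | D=∅]
24. [S=[-2 :: -2 :: -8] | E=∅ | C=[PRIM2(mul) :: PRIM2(mul)] | D=∅]
25. [S=[4 :: -8] | E=∅ | C=[PRIM2(mul)] | D=∅]
26. [S=[-32] | E=∅ | C=∅ | D=∅]
→ final value -32

Answer: -32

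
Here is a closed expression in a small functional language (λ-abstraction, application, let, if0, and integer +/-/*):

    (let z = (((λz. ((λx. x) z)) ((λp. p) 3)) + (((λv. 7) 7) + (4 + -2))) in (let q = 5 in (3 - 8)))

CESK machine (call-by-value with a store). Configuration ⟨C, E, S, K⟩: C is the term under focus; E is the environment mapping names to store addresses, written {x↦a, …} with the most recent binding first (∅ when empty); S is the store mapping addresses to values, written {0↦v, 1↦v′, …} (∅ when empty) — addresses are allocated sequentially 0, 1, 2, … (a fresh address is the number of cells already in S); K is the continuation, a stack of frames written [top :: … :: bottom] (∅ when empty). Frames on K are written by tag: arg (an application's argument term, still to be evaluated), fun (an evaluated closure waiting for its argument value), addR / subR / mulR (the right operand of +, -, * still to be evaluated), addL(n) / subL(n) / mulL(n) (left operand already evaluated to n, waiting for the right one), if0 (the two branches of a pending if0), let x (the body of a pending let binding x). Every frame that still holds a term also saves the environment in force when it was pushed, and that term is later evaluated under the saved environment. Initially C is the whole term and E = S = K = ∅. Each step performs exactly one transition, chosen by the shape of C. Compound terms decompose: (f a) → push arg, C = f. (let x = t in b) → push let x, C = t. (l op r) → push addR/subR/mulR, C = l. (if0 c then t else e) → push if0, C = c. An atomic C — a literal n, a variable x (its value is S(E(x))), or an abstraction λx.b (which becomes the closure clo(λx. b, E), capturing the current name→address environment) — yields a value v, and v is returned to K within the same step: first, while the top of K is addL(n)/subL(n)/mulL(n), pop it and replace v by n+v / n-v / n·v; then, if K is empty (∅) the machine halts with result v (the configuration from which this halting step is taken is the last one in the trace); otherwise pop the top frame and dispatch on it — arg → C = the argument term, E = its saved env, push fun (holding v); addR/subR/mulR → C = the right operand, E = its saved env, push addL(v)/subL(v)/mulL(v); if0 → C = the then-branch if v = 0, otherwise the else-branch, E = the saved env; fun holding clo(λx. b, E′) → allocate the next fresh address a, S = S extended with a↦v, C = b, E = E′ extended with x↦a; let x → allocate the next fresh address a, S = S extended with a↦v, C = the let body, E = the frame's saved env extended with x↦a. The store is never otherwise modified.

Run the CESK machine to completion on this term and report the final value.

Answer: -5

Machine steps:
[0] <C=(let z = (((λz. ((λx. x) z)) ((λp. p) 3)) + (((λv. 7) 7) + (4 + -2))) in (let q = 5 in (3 - 8))), E=∅, S=∅, K=∅>
[1] <C=(((λz. ((λx. x) z)) ((λp. p) 3)) + (((λv. 7) 7) + (4 + -2))), E=∅, S=∅, K=[let z]>
[2] <C=((λz. ((λx. x) z)) ((λp. p) 3)), E=∅, S=∅, K=[addR :: let z]>
[3] <C=(λz. ((λx. x) z)), E=∅, S=∅, K=[arg :: addR :: let z]>
[4] <C=((λp. p) 3), E=∅, S=∅, K=[fun :: addR :: let z]>
[5] <C=(λp. p), E=∅, S=∅, K=[arg :: fun :: addR :: let z]>
[6] <C=3, E=∅, S=∅, K=[fun :: fun :: addR :: let z]>
[7] <C=p, E={p↦0}, S={0↦3}, K=[fun :: addR :: let z]>
[8] <C=((λx. x) z), E={z↦1}, S={0↦3, 1↦3}, K=[addR :: let z]>
[9] <C=(λx. x), E={z↦1}, S={0↦3, 1↦3}, K=[arg :: addR :: let z]>
[10] <C=z, E={z↦1}, S={0↦3, 1↦3}, K=[fun :: addR :: let z]>
[11] <C=x, E={x↦2, z↦1}, S={0↦3, 1↦3, 2↦3}, K=[addR :: let z]>
[12] <C=(((λv. 7) 7) + (4 + -2)), E=∅, S={0↦3, 1↦3, 2↦3}, K=[addL(3) :: let z]>
[13] <C=((λv. 7) 7), E=∅, S={0↦3, 1↦3, 2↦3}, K=[addR :: addL(3) :: let z]>
[14] <C=(λv. 7), E=∅, S={0↦3, 1↦3, 2↦3}, K=[arg :: addR :: addL(3) :: let z]>
[15] <C=7, E=∅, S={0↦3, 1↦3, 2↦3}, K=[fun :: addR :: addL(3) :: let z]>
[16] <C=7, E={v↦3}, S={0↦3, 1↦3, 2↦3, 3↦7}, K=[addR :: addL(3) :: let z]>
[17] <C=(4 + -2), E=∅, S={0↦3, 1↦3, 2↦3, 3↦7}, K=[addL(7) :: addL(3) :: let z]>
[18] <C=4, E=∅, S={0↦3, 1↦3, 2↦3, 3↦7}, K=[addR :: addL(7) :: addL(3) :: let z]>
[19] <C=-2, E=∅, S={0↦3, 1↦3, 2↦3, 3↦7}, K=[addL(4) :: addL(7) :: addL(3) :: let z]>
[20] <C=(let q = 5 in (3 - 8)), E={z↦4}, S={0↦3, 1↦3, 2↦3, 3↦7, 4↦12}, K=∅>
[21] <C=5, E={z↦4}, S={0↦3, 1↦3, 2↦3, 3↦7, 4↦12}, K=[let q]>
[22] <C=(3 - 8), E={q↦5, z↦4}, S={0↦3, 1↦3, 2↦3, 3↦7, 4↦12, 5↦5}, K=∅>
[23] <C=3, E={q↦5, z↦4}, S={0↦3, 1↦3, 2↦3, 3↦7, 4↦12, 5↦5}, K=[subR]>
[24] <C=8, E={q↦5, z↦4}, S={0↦3, 1↦3, 2↦3, 3↦7, 4↦12, 5↦5}, K=[subL(3)]>
→ final value -5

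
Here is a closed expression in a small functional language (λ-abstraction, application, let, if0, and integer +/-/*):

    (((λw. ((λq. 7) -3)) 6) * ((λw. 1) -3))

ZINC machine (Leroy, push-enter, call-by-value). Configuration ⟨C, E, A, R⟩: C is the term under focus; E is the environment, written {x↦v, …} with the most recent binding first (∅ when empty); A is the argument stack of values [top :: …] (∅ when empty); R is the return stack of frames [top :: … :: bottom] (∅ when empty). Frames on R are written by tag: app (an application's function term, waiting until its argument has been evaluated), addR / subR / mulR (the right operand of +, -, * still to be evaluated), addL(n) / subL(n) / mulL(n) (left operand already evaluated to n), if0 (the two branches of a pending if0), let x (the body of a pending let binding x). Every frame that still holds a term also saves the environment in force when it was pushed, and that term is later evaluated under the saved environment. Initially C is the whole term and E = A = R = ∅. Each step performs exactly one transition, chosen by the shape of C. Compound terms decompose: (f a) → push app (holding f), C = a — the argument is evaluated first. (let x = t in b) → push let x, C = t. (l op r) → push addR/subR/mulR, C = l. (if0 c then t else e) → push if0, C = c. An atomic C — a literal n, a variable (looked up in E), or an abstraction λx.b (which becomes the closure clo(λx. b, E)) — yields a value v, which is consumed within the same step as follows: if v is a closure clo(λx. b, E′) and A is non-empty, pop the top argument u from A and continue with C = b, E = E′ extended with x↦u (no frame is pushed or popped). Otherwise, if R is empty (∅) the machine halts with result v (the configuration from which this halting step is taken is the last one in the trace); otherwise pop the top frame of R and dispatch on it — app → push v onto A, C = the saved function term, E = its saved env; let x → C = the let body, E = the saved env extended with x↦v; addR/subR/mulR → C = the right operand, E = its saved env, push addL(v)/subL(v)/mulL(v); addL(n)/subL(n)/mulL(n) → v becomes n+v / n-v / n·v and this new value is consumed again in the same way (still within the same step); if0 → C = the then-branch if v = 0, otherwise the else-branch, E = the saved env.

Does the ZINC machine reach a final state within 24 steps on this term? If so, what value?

Answer: 7

Derivation:
0. [C=(((λw. ((λq. 7) -3)) 6) * ((λw. 1) -3)) | E=∅ | A=∅ | R=∅]
1. [C=((λw. ((λq. 7) -3)) 6) | E=∅ | A=∅ | R=[mulR]]
2. [C=6 | E=∅ | A=∅ | R=[app :: mulR]]
3. [C=(λw. ((λq. 7) -3)) | E=∅ | A=[6] | R=[mulR]]
4. [C=((λq. 7) -3) | E={w↦6} | A=∅ | R=[mulR]]
5. [C=-3 | E={w↦6} | A=∅ | R=[app :: mulR]]
6. [C=(λq. 7) | E={w↦6} | A=[-3] | R=[mulR]]
7. [C=7 | E={q↦-3, w↦6} | A=∅ | R=[mulR]]
8. [C=((λw. 1) -3) | E=∅ | A=∅ | R=[mulL(7)]]
9. [C=-3 | E=∅ | A=∅ | R=[app :: mulL(7)]]
10. [C=(λw. 1) | E=∅ | A=[-3] | R=[mulL(7)]]
11. [C=1 | E={w↦-3} | A=∅ | R=[mulL(7)]]
→ final value 7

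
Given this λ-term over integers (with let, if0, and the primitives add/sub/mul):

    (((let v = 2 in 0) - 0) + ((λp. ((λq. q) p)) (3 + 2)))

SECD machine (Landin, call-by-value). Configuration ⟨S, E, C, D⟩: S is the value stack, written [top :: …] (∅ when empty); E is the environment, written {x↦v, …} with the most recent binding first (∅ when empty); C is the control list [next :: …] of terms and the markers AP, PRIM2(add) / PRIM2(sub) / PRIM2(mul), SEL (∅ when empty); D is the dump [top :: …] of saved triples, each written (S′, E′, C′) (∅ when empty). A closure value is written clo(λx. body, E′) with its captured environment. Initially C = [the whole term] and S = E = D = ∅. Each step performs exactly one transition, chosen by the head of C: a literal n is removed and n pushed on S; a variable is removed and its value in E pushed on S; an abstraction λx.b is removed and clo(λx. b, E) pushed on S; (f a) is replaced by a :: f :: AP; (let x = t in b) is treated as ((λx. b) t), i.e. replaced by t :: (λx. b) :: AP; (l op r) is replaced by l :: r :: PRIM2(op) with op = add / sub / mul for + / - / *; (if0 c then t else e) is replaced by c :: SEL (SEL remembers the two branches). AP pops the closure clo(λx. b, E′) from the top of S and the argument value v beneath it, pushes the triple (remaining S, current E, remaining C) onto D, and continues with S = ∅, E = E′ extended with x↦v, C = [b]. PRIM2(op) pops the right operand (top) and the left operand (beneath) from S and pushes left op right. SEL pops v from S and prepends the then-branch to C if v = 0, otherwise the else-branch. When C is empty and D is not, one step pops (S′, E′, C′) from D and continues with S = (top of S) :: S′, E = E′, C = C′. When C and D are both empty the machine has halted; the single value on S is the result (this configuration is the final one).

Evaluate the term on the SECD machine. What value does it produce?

Answer: 5

Derivation:
0. [S=∅ | E=∅ | C=[(((let v = 2 in 0) - 0) + ((λp. ((λq. q) p)) (3 + 2)))] | D=∅]
1. [S=∅ | E=∅ | C=[((let v = 2 in 0) - 0) :: ((λp. ((λq. q) p)) (3 + 2)) :: PRIM2(add)] | D=∅]
2. [S=∅ | E=∅ | C=[(let v = 2 in 0) :: 0 :: PRIM2(sub) :: ((λp. ((λq. q) p)) (3 + 2)) :: PRIM2(add)] | D=∅]
3. [S=∅ | E=∅ | C=[2 :: (λv. 0) :: AP :: 0 :: PRIM2(sub) :: ((λp. ((λq. q) p)) (3 + 2)) :: PRIM2(add)] | D=∅]
4. [S=[2] | E=∅ | C=[(λv. 0) :: AP :: 0 :: PRIM2(sub) :: ((λp. ((λq. q) p)) (3 + 2)) :: PRIM2(add)] | D=∅]
5. [S=[clo(λv. 0, ∅) :: 2] | E=∅ | C=[AP :: 0 :: PRIM2(sub) :: ((λp. ((λq. q) p)) (3 + 2)) :: PRIM2(add)] | D=∅]
6. [S=∅ | E={v↦2} | C=[0] | D=[(∅, ∅, [0 :: PRIM2(sub) :: ((λp. ((λq. q) p)) (3 + 2)) :: PRIM2(add)])]]
7. [S=[0] | E={v↦2} | C=∅ | D=[(∅, ∅, [0 :: PRIM2(sub) :: ((λp. ((λq. q) p)) (3 + 2)) :: PRIM2(add)])]]
8. [S=[0] | E=∅ | C=[0 :: PRIM2(sub) :: ((λp. ((λq. q) p)) (3 + 2)) :: PRIM2(add)] | D=∅]
9. [S=[0 :: 0] | E=∅ | C=[PRIM2(sub) :: ((λp. ((λq. q) p)) (3 + 2)) :: PRIM2(add)] | D=∅]
10. [S=[0] | E=∅ | C=[((λp. ((λq. q) p)) (3 + 2)) :: PRIM2(add)] | D=∅]
11. [S=[0] | E=∅ | C=[(3 + 2) :: (λp. ((λq. q) p)) :: AP :: PRIM2(add)] | D=∅]
12. [S=[0] | E=∅ | C=[3 :: 2 :: PRIM2(add) :: (λp. ((λq. q) p)) :: AP :: PRIM2(add)] | D=∅]
13. [S=[3 :: 0] | E=∅ | C=[2 :: PRIM2(add) :: (λp. ((λq. q) p)) :: AP :: PRIM2(add)] | D=∅]
14. [S=[2 :: 3 :: 0] | E=∅ | C=[PRIM2(add) :: (λp. ((λq. q) p)) :: AP :: PRIM2(add)] | D=∅]
15. [S=[5 :: 0] | E=∅ | C=[(λp. ((λq. q) p)) :: AP :: PRIM2(add)] | D=∅]
16. [S=[clo(λp. ((λq. q) p), ∅) :: 5 :: 0] | E=∅ | C=[AP :: PRIM2(add)] | D=∅]
17. [S=∅ | E={p↦5} | C=[((λq. q) p)] | D=[([0], ∅, [PRIM2(add)])]]
18. [S=∅ | E={p↦5} | C=[p :: (λq. q) :: AP] | D=[([0], ∅, [PRIM2(add)])]]
19. [S=[5] | E={p↦5} | C=[(λq. q) :: AP] | D=[([0], ∅, [PRIM2(add)])]]
20. [S=[clo(λq. q, {p↦5}) :: 5] | E={p↦5} | C=[AP] | D=[([0], ∅, [PRIM2(add)])]]
21. [S=∅ | E={q↦5, p↦5} | C=[q] | D=[(∅, {p↦5}, ∅) :: ([0], ∅, [PRIM2(add)])]]
22. [S=[5] | E={q↦5, p↦5} | C=∅ | D=[(∅, {p↦5}, ∅) :: ([0], ∅, [PRIM2(add)])]]
23. [S=[5] | E={p↦5} | C=∅ | D=[([0], ∅, [PRIM2(add)])]]
24. [S=[5 :: 0] | E=∅ | C=[PRIM2(add)] | D=∅]
25. [S=[5] | E=∅ | C=∅ | D=∅]
→ final value 5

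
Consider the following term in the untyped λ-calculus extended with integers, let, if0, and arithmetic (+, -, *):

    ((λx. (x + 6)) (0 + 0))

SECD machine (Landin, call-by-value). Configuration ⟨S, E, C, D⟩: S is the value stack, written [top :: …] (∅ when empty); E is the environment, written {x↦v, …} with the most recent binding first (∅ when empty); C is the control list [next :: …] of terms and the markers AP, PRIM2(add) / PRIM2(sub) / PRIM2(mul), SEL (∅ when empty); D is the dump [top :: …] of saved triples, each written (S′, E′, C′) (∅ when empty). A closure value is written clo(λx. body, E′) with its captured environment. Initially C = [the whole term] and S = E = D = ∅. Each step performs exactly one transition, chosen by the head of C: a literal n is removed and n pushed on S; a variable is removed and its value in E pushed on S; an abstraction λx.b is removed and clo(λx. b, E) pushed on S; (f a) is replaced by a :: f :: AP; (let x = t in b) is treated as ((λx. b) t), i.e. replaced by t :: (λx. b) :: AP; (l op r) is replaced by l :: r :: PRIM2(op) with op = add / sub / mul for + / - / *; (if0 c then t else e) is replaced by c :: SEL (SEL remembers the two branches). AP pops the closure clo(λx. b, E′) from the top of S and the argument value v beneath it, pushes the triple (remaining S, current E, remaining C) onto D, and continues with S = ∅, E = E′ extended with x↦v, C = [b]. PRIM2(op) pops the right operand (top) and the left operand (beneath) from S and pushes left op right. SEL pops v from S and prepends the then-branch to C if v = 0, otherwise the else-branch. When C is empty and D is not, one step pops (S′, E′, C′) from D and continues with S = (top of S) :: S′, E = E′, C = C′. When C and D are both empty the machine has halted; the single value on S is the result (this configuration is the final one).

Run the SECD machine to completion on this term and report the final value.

[0] <S=∅, E=∅, C=[((λx. (x + 6)) (0 + 0))], D=∅>
[1] <S=∅, E=∅, C=[(0 + 0) :: (λx. (x + 6)) :: AP], D=∅>
[2] <S=∅, E=∅, C=[0 :: 0 :: PRIM2(add) :: (λx. (x + 6)) :: AP], D=∅>
[3] <S=[0], E=∅, C=[0 :: PRIM2(add) :: (λx. (x + 6)) :: AP], D=∅>
[4] <S=[0 :: 0], E=∅, C=[PRIM2(add) :: (λx. (x + 6)) :: AP], D=∅>
[5] <S=[0], E=∅, C=[(λx. (x + 6)) :: AP], D=∅>
[6] <S=[clo(λx. (x + 6), ∅) :: 0], E=∅, C=[AP], D=∅>
[7] <S=∅, E={x↦0}, C=[(x + 6)], D=[(∅, ∅, ∅)]>
[8] <S=∅, E={x↦0}, C=[x :: 6 :: PRIM2(add)], D=[(∅, ∅, ∅)]>
[9] <S=[0], E={x↦0}, C=[6 :: PRIM2(add)], D=[(∅, ∅, ∅)]>
[10] <S=[6 :: 0], E={x↦0}, C=[PRIM2(add)], D=[(∅, ∅, ∅)]>
[11] <S=[6], E={x↦0}, C=∅, D=[(∅, ∅, ∅)]>
[12] <S=[6], E=∅, C=∅, D=∅>
→ final value 6

Answer: 6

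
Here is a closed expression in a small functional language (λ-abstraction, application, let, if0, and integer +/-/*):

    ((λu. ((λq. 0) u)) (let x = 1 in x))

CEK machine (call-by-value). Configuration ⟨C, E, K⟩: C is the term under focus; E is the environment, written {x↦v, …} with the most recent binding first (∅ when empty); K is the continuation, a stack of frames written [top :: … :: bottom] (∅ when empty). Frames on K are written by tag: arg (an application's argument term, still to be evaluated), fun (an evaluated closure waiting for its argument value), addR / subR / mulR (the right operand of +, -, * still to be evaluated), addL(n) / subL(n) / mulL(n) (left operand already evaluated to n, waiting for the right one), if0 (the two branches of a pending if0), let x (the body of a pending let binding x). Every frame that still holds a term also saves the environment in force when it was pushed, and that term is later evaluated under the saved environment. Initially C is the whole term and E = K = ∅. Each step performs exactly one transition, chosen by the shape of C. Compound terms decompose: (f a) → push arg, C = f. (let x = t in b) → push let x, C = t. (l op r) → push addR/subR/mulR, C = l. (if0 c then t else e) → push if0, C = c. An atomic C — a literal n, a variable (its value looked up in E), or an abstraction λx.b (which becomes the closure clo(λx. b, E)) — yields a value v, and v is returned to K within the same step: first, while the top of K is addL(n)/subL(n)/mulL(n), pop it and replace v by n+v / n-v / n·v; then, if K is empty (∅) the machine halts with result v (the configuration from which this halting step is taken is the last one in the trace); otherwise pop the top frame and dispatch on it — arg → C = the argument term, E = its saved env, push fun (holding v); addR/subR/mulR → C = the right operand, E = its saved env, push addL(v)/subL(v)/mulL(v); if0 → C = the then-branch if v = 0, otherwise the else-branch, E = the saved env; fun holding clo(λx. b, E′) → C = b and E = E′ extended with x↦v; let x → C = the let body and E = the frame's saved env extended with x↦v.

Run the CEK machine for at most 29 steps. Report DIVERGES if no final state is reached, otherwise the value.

step 0: <C=((λu. ((λq. 0) u)) (let x = 1 in x)), E=∅, K=∅>
step 1: <C=(λu. ((λq. 0) u)), E=∅, K=[arg]>
step 2: <C=(let x = 1 in x), E=∅, K=[fun]>
step 3: <C=1, E=∅, K=[let x :: fun]>
step 4: <C=x, E={x↦1}, K=[fun]>
step 5: <C=((λq. 0) u), E={u↦1}, K=∅>
step 6: <C=(λq. 0), E={u↦1}, K=[arg]>
step 7: <C=u, E={u↦1}, K=[fun]>
step 8: <C=0, E={q↦1, u↦1}, K=∅>
→ final value 0

Answer: 0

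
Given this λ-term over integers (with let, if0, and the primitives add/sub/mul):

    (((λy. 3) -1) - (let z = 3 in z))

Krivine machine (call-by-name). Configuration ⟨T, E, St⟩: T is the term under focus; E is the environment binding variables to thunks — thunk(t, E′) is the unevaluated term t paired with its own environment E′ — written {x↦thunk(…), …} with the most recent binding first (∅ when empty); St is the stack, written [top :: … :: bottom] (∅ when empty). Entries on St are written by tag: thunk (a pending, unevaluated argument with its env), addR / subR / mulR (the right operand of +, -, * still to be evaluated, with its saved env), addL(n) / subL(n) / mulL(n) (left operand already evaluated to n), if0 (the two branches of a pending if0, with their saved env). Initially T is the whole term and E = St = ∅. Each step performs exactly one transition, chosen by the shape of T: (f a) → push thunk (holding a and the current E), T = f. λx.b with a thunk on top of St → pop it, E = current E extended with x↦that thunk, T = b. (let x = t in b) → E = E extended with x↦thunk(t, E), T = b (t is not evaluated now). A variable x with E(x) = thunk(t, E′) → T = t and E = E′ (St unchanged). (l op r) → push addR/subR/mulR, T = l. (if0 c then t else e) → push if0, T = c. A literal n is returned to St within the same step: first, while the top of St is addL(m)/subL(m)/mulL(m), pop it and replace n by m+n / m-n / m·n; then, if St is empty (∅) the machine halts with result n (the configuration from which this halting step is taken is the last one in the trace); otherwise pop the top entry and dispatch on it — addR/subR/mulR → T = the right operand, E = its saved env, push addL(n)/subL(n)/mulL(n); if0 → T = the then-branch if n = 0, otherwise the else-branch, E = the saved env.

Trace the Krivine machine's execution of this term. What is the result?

Answer: 0

Machine steps:
0. ⟨T=(((λy. 3) -1) - (let z = 3 in z)); E=∅; St=∅⟩
1. ⟨T=((λy. 3) -1); E=∅; St=[subR]⟩
2. ⟨T=(λy. 3); E=∅; St=[thunk :: subR]⟩
3. ⟨T=3; E={y↦thunk(-1, ∅)}; St=[subR]⟩
4. ⟨T=(let z = 3 in z); E=∅; St=[subL(3)]⟩
5. ⟨T=z; E={z↦thunk(3, ∅)}; St=[subL(3)]⟩
6. ⟨T=3; E=∅; St=[subL(3)]⟩
→ final value 0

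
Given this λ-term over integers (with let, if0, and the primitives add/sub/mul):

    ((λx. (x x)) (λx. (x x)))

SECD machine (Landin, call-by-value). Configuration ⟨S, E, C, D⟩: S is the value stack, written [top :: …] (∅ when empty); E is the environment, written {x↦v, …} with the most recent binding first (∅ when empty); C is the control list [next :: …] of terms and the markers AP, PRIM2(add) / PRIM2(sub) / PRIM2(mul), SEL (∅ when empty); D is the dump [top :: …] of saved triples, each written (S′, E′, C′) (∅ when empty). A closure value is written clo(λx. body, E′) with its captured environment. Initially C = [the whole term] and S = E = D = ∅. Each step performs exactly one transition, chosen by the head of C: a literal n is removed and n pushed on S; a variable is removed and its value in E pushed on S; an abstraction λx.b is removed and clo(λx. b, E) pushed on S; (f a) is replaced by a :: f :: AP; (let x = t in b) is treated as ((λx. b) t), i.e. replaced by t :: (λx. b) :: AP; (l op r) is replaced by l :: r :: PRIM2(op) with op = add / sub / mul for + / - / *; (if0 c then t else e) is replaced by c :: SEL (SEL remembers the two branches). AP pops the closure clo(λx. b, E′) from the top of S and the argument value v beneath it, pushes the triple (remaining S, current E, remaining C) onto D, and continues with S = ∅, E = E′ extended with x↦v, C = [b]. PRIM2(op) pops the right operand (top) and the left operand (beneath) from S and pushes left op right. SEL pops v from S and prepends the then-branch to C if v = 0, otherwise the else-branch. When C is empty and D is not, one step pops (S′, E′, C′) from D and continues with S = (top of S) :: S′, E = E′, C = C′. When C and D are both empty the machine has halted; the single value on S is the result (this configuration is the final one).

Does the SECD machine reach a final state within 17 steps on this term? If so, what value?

Answer: DIVERGES (no final state within 17 steps)

Execution trace:
t=0: ⟨S=∅; E=∅; C=[((λx. (x x)) (λx. (x x)))]; D=∅⟩
t=1: ⟨S=∅; E=∅; C=[(λx. (x x)) :: (λx. (x x)) :: AP]; D=∅⟩
t=2: ⟨S=[clo(λx. (x x), ∅)]; E=∅; C=[(λx. (x x)) :: AP]; D=∅⟩
t=3: ⟨S=[clo(λx. (x x), ∅) :: clo(λx. (x x), ∅)]; E=∅; C=[AP]; D=∅⟩
t=4: ⟨S=∅; E={x↦clo(λx. (x x), ∅)}; C=[(x x)]; D=[(∅, ∅, ∅)]⟩
t=5: ⟨S=∅; E={x↦clo(λx. (x x), ∅)}; C=[x :: x :: AP]; D=[(∅, ∅, ∅)]⟩
t=6: ⟨S=[clo(λx. (x x), ∅)]; E={x↦clo(λx. (x x), ∅)}; C=[x :: AP]; D=[(∅, ∅, ∅)]⟩
t=7: ⟨S=[clo(λx. (x x), ∅) :: clo(λx. (x x), ∅)]; E={x↦clo(λx. (x x), ∅)}; C=[AP]; D=[(∅, ∅, ∅)]⟩
t=8: ⟨S=∅; E={x↦clo(λx. (x x), ∅)}; C=[(x x)]; D=[(∅, {x↦clo(λx. (x x), ∅)}, ∅) :: (∅, ∅, ∅)]⟩
t=9: ⟨S=∅; E={x↦clo(λx. (x x), ∅)}; C=[x :: x :: AP]; D=[(∅, {x↦clo(λx. (x x), ∅)}, ∅) :: (∅, ∅, ∅)]⟩
t=10: ⟨S=[clo(λx. (x x), ∅)]; E={x↦clo(λx. (x x), ∅)}; C=[x :: AP]; D=[(∅, {x↦clo(λx. (x x), ∅)}, ∅) :: (∅, ∅, ∅)]⟩
t=11: ⟨S=[clo(λx. (x x), ∅) :: clo(λx. (x x), ∅)]; E={x↦clo(λx. (x x), ∅)}; C=[AP]; D=[(∅, {x↦clo(λx. (x x), ∅)}, ∅) :: (∅, ∅, ∅)]⟩
t=12: ⟨S=∅; E={x↦clo(λx. (x x), ∅)}; C=[(x x)]; D=[(∅, {x↦clo(λx. (x x), ∅)}, ∅) :: (∅, {x↦clo(λx. (x x), ∅)}, ∅) :: (∅, ∅, ∅)]⟩
t=13: ⟨S=∅; E={x↦clo(λx. (x x), ∅)}; C=[x :: x :: AP]; D=[(∅, {x↦clo(λx. (x x), ∅)}, ∅) :: (∅, {x↦clo(λx. (x x), ∅)}, ∅) :: (∅, ∅, ∅)]⟩
t=14: ⟨S=[clo(λx. (x x), ∅)]; E={x↦clo(λx. (x x), ∅)}; C=[x :: AP]; D=[(∅, {x↦clo(λx. (x x), ∅)}, ∅) :: (∅, {x↦clo(λx. (x x), ∅)}, ∅) :: (∅, ∅, ∅)]⟩
t=15: ⟨S=[clo(λx. (x x), ∅) :: clo(λx. (x x), ∅)]; E={x↦clo(λx. (x x), ∅)}; C=[AP]; D=[(∅, {x↦clo(λx. (x x), ∅)}, ∅) :: (∅, {x↦clo(λx. (x x), ∅)}, ∅) :: (∅, ∅, ∅)]⟩
t=16: ⟨S=∅; E={x↦clo(λx. (x x), ∅)}; C=[(x x)]; D=[(∅, {x↦clo(λx. (x x), ∅)}, ∅) :: (∅, {x↦clo(λx. (x x), ∅)}, ∅) :: (∅, {x↦clo(λx. (x x), ∅)}, ∅) :: (∅, ∅, ∅)]⟩
t=17: ⟨S=∅; E={x↦clo(λx. (x x), ∅)}; C=[x :: x :: AP]; D=[(∅, {x↦clo(λx. (x x), ∅)}, ∅) :: (∅, {x↦clo(λx. (x x), ∅)}, ∅) :: (∅, {x↦clo(λx. (x x), ∅)}, ∅) :: (∅, ∅, ∅)]⟩
→ 17 transitions taken and the configuration is still not final: no result within 17 steps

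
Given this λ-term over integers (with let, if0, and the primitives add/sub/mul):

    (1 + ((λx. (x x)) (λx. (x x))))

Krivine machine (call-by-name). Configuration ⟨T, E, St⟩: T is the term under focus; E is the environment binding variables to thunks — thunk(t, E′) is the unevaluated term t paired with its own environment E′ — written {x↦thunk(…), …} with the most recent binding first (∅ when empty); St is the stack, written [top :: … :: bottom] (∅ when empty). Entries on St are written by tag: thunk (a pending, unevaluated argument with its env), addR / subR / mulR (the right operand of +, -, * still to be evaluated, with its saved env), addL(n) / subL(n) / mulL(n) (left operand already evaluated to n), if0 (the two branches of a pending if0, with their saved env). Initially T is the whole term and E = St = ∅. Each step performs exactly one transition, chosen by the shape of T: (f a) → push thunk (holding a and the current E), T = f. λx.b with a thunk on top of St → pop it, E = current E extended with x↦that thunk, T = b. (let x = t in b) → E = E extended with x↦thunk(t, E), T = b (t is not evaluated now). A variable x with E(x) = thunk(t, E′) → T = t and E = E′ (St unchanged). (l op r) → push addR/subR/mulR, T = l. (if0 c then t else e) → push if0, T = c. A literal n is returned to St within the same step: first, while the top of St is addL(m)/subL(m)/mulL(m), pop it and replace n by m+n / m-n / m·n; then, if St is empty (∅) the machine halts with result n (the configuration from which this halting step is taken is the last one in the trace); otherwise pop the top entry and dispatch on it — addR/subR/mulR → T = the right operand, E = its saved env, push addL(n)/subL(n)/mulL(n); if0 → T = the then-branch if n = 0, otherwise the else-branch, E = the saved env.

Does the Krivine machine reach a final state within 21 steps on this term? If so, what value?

t=0: <T=(1 + ((λx. (x x)) (λx. (x x)))), E=∅, St=∅>
t=1: <T=1, E=∅, St=[addR]>
t=2: <T=((λx. (x x)) (λx. (x x))), E=∅, St=[addL(1)]>
t=3: <T=(λx. (x x)), E=∅, St=[thunk :: addL(1)]>
t=4: <T=(x x), E={x↦thunk((λx. (x x)), ∅)}, St=[addL(1)]>
t=5: <T=x, E={x↦thunk((λx. (x x)), ∅)}, St=[thunk :: addL(1)]>
t=6: <T=(λx. (x x)), E=∅, St=[thunk :: addL(1)]>
t=7: <T=(x x), E={x↦thunk(x, {x↦thunk((λx. (x x)), ∅)})}, St=[addL(1)]>
t=8: <T=x, E={x↦thunk(x, {x↦thunk((λx. (x x)), ∅)})}, St=[thunk :: addL(1)]>
t=9: <T=x, E={x↦thunk((λx. (x x)), ∅)}, St=[thunk :: addL(1)]>
t=10: <T=(λx. (x x)), E=∅, St=[thunk :: addL(1)]>
t=11: <T=(x x), E={x↦thunk(x, {x↦thunk(x, {x↦thunk((λx. (x x)), ∅)})})}, St=[addL(1)]>
t=12: <T=x, E={x↦thunk(x, {x↦thunk(x, {x↦thunk((λx. (x x)), ∅)})})}, St=[thunk :: addL(1)]>
t=13: <T=x, E={x↦thunk(x, {x↦thunk((λx. (x x)), ∅)})}, St=[thunk :: addL(1)]>
t=14: <T=x, E={x↦thunk((λx. (x x)), ∅)}, St=[thunk :: addL(1)]>
t=15: <T=(λx. (x x)), E=∅, St=[thunk :: addL(1)]>
t=16: <T=(x x), E={x↦thunk(x, {x↦thunk(x, {x↦thunk(x, {x↦thunk((λx. (x x)), ∅)})})})}, St=[addL(1)]>
t=17: <T=x, E={x↦thunk(x, {x↦thunk(x, {x↦thunk(x, {x↦thunk((λx. (x x)), ∅)})})})}, St=[thunk :: addL(1)]>
t=18: <T=x, E={x↦thunk(x, {x↦thunk(x, {x↦thunk((λx. (x x)), ∅)})})}, St=[thunk :: addL(1)]>
t=19: <T=x, E={x↦thunk(x, {x↦thunk((λx. (x x)), ∅)})}, St=[thunk :: addL(1)]>
t=20: <T=x, E={x↦thunk((λx. (x x)), ∅)}, St=[thunk :: addL(1)]>
t=21: <T=(λx. (x x)), E=∅, St=[thunk :: addL(1)]>
→ 21 transitions taken and the configuration is still not final: no result within 21 steps

Answer: DIVERGES (no final state within 21 steps)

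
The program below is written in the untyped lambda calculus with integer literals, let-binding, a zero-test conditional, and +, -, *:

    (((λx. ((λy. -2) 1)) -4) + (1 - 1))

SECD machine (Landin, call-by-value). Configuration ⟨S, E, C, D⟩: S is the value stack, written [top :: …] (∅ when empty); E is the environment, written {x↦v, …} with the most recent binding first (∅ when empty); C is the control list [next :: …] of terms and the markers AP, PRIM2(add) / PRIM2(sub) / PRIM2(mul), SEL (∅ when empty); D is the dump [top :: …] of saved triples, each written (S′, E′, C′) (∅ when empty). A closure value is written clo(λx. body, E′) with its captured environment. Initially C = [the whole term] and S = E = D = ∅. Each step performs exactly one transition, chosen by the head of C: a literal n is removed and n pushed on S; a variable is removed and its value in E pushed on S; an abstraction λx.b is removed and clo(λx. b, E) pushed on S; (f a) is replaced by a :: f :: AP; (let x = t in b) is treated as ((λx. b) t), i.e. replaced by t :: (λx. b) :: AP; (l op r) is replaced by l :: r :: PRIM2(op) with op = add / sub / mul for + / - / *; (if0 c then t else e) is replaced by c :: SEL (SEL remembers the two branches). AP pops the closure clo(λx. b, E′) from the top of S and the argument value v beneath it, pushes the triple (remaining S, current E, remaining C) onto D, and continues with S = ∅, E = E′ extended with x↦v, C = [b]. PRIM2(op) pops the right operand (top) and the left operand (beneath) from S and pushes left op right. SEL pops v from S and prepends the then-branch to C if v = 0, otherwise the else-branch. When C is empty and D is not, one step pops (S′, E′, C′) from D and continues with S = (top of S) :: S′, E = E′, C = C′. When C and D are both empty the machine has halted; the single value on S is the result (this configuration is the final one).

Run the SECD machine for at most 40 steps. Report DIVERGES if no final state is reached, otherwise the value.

Answer: -2

Execution trace:
step 0: [S=∅ | E=∅ | C=[(((λx. ((λy. -2) 1)) -4) + (1 - 1))] | D=∅]
step 1: [S=∅ | E=∅ | C=[((λx. ((λy. -2) 1)) -4) :: (1 - 1) :: PRIM2(add)] | D=∅]
step 2: [S=∅ | E=∅ | C=[-4 :: (λx. ((λy. -2) 1)) :: AP :: (1 - 1) :: PRIM2(add)] | D=∅]
step 3: [S=[-4] | E=∅ | C=[(λx. ((λy. -2) 1)) :: AP :: (1 - 1) :: PRIM2(add)] | D=∅]
step 4: [S=[clo(λx. ((λy. -2) 1), ∅) :: -4] | E=∅ | C=[AP :: (1 - 1) :: PRIM2(add)] | D=∅]
step 5: [S=∅ | E={x↦-4} | C=[((λy. -2) 1)] | D=[(∅, ∅, [(1 - 1) :: PRIM2(add)])]]
step 6: [S=∅ | E={x↦-4} | C=[1 :: (λy. -2) :: AP] | D=[(∅, ∅, [(1 - 1) :: PRIM2(add)])]]
step 7: [S=[1] | E={x↦-4} | C=[(λy. -2) :: AP] | D=[(∅, ∅, [(1 - 1) :: PRIM2(add)])]]
step 8: [S=[clo(λy. -2, {x↦-4}) :: 1] | E={x↦-4} | C=[AP] | D=[(∅, ∅, [(1 - 1) :: PRIM2(add)])]]
step 9: [S=∅ | E={y↦1, x↦-4} | C=[-2] | D=[(∅, {x↦-4}, ∅) :: (∅, ∅, [(1 - 1) :: PRIM2(add)])]]
step 10: [S=[-2] | E={y↦1, x↦-4} | C=∅ | D=[(∅, {x↦-4}, ∅) :: (∅, ∅, [(1 - 1) :: PRIM2(add)])]]
step 11: [S=[-2] | E={x↦-4} | C=∅ | D=[(∅, ∅, [(1 - 1) :: PRIM2(add)])]]
step 12: [S=[-2] | E=∅ | C=[(1 - 1) :: PRIM2(add)] | D=∅]
step 13: [S=[-2] | E=∅ | C=[1 :: 1 :: PRIM2(sub) :: PRIM2(add)] | D=∅]
step 14: [S=[1 :: -2] | E=∅ | C=[1 :: PRIM2(sub) :: PRIM2(add)] | D=∅]
step 15: [S=[1 :: 1 :: -2] | E=∅ | C=[PRIM2(sub) :: PRIM2(add)] | D=∅]
step 16: [S=[0 :: -2] | E=∅ | C=[PRIM2(add)] | D=∅]
step 17: [S=[-2] | E=∅ | C=∅ | D=∅]
→ final value -2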